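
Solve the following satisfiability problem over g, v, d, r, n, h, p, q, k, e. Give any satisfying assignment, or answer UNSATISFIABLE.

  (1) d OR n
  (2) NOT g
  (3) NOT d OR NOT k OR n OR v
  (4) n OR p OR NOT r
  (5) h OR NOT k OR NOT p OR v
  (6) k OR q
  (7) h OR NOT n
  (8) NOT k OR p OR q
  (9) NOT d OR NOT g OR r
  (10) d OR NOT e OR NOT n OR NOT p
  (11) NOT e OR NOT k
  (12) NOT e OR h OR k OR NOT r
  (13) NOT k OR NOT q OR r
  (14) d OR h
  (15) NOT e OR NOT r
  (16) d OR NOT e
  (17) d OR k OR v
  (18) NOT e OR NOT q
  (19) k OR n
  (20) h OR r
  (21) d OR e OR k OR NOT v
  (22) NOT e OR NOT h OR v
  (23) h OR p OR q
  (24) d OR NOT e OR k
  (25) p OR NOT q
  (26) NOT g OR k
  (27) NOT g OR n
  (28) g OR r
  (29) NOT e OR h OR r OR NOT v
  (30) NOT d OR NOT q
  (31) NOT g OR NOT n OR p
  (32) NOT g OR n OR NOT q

g: False, v: True, d: True, r: True, n: False, h: True, p: True, q: False, k: True, e: False

Unit clause (NOT g) forces g = False.
In (g OR r) only r is left, so r = True.
In (NOT e OR NOT r) only NOT e is left, so e = False.
Set v = True.
Set d = True.
  then (NOT d OR NOT q) forces q = False.
  then (k OR q) forces k = True.
  then (NOT k OR p OR q) forces p = True.
Set n = False.
Set h = True.
All clauses satisfied.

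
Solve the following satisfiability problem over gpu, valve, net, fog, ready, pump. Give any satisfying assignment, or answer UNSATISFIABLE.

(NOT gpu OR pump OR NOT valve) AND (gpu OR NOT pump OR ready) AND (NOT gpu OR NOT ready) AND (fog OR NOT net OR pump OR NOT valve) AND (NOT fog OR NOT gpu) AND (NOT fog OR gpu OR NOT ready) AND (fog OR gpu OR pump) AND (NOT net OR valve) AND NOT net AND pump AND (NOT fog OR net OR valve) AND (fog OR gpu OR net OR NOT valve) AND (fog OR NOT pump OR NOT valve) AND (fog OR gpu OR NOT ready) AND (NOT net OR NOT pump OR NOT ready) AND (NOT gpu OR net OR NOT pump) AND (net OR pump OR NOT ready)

Case net = True:
  Clause (NOT net) is falsified — contradiction.
Case net = False:
  (pump) forces pump = True.
  (NOT gpu OR net OR NOT pump) forces gpu = False.
  (gpu OR NOT pump OR ready) forces ready = True.
  (NOT fog OR gpu OR NOT ready) forces fog = False.
  Clause (fog OR gpu OR NOT ready) is falsified — contradiction.
Both cases fail, so the formula is unsatisfiable.

No satisfying assignment exists.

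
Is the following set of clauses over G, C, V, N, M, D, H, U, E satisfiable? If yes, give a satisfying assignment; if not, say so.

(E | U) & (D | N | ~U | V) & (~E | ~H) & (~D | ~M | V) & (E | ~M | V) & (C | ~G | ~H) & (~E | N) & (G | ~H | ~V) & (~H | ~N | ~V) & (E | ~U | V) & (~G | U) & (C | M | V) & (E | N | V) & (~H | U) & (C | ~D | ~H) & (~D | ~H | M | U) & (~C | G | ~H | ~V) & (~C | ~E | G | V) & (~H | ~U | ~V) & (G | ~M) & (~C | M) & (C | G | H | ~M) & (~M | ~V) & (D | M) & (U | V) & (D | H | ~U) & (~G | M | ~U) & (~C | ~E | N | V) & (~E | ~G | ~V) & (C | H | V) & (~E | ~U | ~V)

Set G = False.
  then (G | ~M) forces M = False.
  then (~C | M) forces C = False.
  then (D | M) forces D = True.
  then (C | M | V) forces V = True.
  then (C | ~D | ~H) forces H = False.
Set N = True.
Set U = False.
  then (E | U) forces E = True.
All clauses satisfied.

G: False, C: False, V: True, N: True, M: False, D: True, H: False, U: False, E: True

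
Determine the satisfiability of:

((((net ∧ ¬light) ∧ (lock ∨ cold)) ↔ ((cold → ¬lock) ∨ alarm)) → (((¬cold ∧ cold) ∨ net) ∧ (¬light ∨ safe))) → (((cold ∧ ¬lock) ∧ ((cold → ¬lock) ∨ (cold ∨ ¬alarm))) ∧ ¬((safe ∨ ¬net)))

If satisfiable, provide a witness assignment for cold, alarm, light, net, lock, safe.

cold = True, alarm = False, light = True, net = False, lock = True, safe = False

  ((((net ∧ ¬light) ∧ (lock ∨ cold)) ↔ ((cold → ¬lock) ∨ alarm)) → (((¬cold ∧ cold) ∨ net) ∧ (¬light ∨ safe))) → (((cold ∧ ¬lock) ∧ ((cold → ¬lock) ∨ (cold ∨ ¬alarm))) ∧ ¬((safe ∨ ¬net))) = True
    (((net ∧ ¬light) ∧ (lock ∨ cold)) ↔ ((cold → ¬lock) ∨ alarm)) → (((¬cold ∧ cold) ∨ net) ∧ (¬light ∨ safe)) = False
      ((net ∧ ¬light) ∧ (lock ∨ cold)) ↔ ((cold → ¬lock) ∨ alarm) = True
        (net ∧ ¬light) ∧ (lock ∨ cold) = False
          net ∧ ¬light = False
            ¬light = False
          lock ∨ cold = True
        (cold → ¬lock) ∨ alarm = False
          cold → ¬lock = False
            ¬lock = False
      ((¬cold ∧ cold) ∨ net) ∧ (¬light ∨ safe) = False
        (¬cold ∧ cold) ∨ net = False
          ¬cold ∧ cold = False
            ¬cold = False
        ¬light ∨ safe = False
          ¬light = False
    ((cold ∧ ¬lock) ∧ ((cold → ¬lock) ∨ (cold ∨ ¬alarm))) ∧ ¬((safe ∨ ¬net)) = False
      (cold ∧ ¬lock) ∧ ((cold → ¬lock) ∨ (cold ∨ ¬alarm)) = False
        cold ∧ ¬lock = False
          ¬lock = False
        (cold → ¬lock) ∨ (cold ∨ ¬alarm) = True
          cold → ¬lock = False
            ¬lock = False
          cold ∨ ¬alarm = True
            ¬alarm = True
      ¬((safe ∨ ¬net)) = False
        safe ∨ ¬net = True
          ¬net = True
The formula evaluates to True.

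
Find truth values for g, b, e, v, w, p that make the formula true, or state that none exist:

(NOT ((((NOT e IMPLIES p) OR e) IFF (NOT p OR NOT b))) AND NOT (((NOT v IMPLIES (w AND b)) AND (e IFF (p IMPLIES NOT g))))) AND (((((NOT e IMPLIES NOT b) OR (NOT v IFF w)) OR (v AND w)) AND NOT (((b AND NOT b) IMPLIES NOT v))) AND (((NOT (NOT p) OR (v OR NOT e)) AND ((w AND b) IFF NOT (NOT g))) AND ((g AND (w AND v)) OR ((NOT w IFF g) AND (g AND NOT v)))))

The conjunct NOT (((b AND NOT b) IMPLIES NOT v)) is unsatisfiable on its own:
  b=F, v=F: evaluates to False.
  b=F, v=T: evaluates to False.
  b=T, v=F: evaluates to False.
  b=T, v=T: evaluates to False.
So the whole conjunction is unsatisfiable.

Unsatisfiable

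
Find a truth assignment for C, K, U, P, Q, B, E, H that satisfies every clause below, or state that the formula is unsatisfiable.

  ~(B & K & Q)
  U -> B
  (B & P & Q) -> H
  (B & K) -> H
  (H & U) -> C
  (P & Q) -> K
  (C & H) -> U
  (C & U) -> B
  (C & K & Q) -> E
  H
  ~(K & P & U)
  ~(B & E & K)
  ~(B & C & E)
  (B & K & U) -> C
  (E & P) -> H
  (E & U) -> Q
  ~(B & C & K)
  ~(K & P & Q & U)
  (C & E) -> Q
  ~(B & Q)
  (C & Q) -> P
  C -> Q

C = False; K = False; U = False; P = False; Q = True; B = False; E = True; H = True

Unit clause (H) forces H = True.
Set C = False.
  then (C | ~H | ~U) forces U = False.
Set K = False.
Set P = False.
Set Q = True.
  then (~B | ~Q) forces B = False.
Set E = True.
All clauses satisfied.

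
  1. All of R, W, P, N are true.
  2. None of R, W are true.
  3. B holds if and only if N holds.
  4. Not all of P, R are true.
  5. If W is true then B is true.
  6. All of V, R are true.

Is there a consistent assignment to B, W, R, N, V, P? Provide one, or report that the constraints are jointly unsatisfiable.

Case W = True:
  Constraint (2) is violated (W=T) — contradiction.
Case W = False:
  Constraint (1) is violated (W=F) — contradiction.
Both cases fail — unsatisfiable.

No satisfying assignment exists.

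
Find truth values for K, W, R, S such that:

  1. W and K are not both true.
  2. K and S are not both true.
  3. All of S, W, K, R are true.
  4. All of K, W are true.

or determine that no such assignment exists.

Case K = True:
  (1) with K=T forces W = False.
  Constraint (3) is violated (W=F) — contradiction.
Case K = False:
  Constraint (3) is violated (K=F) — contradiction.
Both cases fail — unsatisfiable.

Unsatisfiable — no assignment works.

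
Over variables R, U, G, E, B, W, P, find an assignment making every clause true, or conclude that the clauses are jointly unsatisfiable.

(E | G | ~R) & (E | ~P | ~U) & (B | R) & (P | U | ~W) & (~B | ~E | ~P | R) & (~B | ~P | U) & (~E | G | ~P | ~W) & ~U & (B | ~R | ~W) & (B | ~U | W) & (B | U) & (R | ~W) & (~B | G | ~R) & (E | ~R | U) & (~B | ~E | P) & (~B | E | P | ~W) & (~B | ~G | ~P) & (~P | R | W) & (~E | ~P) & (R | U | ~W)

R: False, U: False, G: True, E: False, B: True, W: False, P: False

Unit clause (~U) forces U = False.
In (B | U) only B is left, so B = True.
In (~B | ~P | U) only ~P is left, so P = False.
In (~B | ~E | P) only ~E is left, so E = False.
In (~B | E | P | ~W) only ~W is left, so W = False.
In (E | ~R | U) only ~R is left, so R = False.
Set G = True.
All clauses satisfied.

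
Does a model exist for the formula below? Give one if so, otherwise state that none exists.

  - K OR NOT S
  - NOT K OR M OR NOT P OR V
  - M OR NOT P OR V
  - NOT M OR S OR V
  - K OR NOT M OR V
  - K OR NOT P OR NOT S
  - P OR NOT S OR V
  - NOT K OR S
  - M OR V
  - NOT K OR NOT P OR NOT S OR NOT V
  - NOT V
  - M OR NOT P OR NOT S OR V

V = False; M = True; P = True; S = True; K = True

Unit clause (NOT V) forces V = False.
In (M OR V) only M is left, so M = True.
In (NOT M OR S OR V) only S is left, so S = True.
In (K OR NOT M OR V) only K is left, so K = True.
In (P OR NOT S OR V) only P is left, so P = True.
All clauses satisfied.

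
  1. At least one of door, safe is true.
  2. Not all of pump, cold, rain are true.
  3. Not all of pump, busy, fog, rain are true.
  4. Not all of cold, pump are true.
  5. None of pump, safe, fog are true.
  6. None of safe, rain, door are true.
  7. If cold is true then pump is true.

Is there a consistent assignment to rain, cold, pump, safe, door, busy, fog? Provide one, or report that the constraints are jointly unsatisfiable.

Case safe = True:
  Constraint (5) is violated (safe=T) — contradiction.
Case safe = False:
  (1) with safe=F forces door = True.
  Constraint (6) is violated (door=T) — contradiction.
Both cases fail — unsatisfiable.

Unsatisfiable — no assignment works.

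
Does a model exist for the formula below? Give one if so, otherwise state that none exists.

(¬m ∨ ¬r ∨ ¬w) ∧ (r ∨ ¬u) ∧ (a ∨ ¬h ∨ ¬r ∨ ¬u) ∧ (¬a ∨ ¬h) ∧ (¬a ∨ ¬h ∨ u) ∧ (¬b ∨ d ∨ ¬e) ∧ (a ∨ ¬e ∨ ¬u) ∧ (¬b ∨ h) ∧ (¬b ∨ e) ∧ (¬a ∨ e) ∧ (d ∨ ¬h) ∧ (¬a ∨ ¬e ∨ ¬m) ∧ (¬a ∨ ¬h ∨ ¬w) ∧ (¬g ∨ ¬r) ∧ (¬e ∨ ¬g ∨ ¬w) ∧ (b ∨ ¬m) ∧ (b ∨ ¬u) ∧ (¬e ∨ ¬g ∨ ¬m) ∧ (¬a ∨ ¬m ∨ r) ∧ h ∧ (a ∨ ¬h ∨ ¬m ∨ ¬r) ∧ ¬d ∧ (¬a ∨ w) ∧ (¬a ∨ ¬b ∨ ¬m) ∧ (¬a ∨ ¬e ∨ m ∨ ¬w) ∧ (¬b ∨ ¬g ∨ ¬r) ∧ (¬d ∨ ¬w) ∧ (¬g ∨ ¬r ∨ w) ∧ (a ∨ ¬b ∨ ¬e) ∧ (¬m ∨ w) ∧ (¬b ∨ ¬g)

Case d = True:
  Clause (¬d) is falsified — contradiction.
Case d = False:
  (d ∨ ¬h) forces h = False.
  Clause (h) is falsified — contradiction.
Both cases fail, so the formula is unsatisfiable.

UNSATISFIABLE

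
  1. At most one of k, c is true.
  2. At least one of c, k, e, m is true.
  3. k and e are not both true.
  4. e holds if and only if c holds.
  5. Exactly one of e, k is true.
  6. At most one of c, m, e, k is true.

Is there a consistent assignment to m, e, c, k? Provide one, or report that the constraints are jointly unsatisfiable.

m=F, e=F, c=F, k=T

  (1) {k, c}: 1 true — at most one ✓
  (2) {c, k, e, m}: 1 true — at least one ✓
  (3) k=T, e=F — not both ✓
  (4) e=F, c=F — same ✓
  (5) {e, k}: 1 true — exactly one ✓
  (6) {c, m, e, k}: 1 true — at most one ✓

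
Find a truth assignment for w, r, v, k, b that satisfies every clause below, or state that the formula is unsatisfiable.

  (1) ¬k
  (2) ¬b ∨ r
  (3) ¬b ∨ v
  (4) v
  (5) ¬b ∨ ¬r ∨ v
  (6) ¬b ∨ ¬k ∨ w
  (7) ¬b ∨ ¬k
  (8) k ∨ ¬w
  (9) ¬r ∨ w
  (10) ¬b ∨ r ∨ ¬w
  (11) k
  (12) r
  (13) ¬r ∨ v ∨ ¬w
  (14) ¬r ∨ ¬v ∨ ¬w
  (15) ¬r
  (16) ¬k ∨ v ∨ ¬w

Case r = True:
  Clause (¬r) is falsified — contradiction.
Case r = False:
  Clause (r) is falsified — contradiction.
Both cases fail, so the formula is unsatisfiable.

Unsatisfiable — no assignment works.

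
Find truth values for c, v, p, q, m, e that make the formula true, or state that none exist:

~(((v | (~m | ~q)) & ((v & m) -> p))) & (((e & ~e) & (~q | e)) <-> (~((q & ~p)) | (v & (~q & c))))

c=T; v=T; p=F; q=T; m=T; e=F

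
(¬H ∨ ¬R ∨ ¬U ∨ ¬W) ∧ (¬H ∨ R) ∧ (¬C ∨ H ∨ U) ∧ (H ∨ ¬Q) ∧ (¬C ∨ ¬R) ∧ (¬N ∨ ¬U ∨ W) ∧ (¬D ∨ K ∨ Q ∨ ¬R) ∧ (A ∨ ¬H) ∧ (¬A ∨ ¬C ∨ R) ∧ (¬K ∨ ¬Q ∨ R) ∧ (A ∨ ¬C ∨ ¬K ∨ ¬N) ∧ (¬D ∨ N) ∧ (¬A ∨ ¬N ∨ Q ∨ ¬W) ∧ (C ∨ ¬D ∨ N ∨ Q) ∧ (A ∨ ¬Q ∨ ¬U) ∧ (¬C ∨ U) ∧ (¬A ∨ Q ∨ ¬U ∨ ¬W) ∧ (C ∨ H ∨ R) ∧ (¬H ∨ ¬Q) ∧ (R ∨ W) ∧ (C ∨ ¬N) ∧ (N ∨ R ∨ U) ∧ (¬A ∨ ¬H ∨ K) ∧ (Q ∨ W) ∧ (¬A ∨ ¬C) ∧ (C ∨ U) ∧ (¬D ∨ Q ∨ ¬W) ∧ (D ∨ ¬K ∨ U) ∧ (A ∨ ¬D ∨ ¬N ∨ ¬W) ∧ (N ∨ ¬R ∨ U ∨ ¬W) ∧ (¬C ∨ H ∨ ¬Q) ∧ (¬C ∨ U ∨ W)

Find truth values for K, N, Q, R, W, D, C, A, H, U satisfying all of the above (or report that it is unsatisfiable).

Set K = True.
Set N = False.
  then (¬D ∨ N) forces D = False.
  then (D ∨ ¬K ∨ U) forces U = True.
Try Q = True:
  (H ∨ ¬Q) forces H = True.
  clause (¬H ∨ ¬Q) is falsified — backtrack.
So Q = False.
  then (Q ∨ W) forces W = True.
  then (¬A ∨ Q ∨ ¬U ∨ ¬W) forces A = False.
  then (A ∨ ¬H) forces H = False.
Set R = True.
  then (¬C ∨ ¬R) forces C = False.
All clauses satisfied.

K = True, N = False, Q = False, R = True, W = True, D = False, C = False, A = False, H = False, U = True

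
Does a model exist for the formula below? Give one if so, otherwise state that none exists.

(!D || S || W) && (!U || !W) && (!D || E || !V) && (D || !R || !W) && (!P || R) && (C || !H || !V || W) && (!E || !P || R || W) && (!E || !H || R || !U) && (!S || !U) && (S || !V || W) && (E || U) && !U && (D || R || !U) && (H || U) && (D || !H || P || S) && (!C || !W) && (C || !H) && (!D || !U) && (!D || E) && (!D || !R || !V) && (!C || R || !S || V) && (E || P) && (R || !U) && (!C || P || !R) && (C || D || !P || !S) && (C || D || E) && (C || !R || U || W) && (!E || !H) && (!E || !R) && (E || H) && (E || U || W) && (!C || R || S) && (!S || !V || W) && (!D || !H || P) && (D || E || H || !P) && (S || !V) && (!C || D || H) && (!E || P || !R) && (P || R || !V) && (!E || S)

Case U = True:
  Clause (!U) is falsified — contradiction.
Case U = False:
  (E || U) forces E = True.
  (H || U) forces H = True.
  Clause (!E || !H) is falsified — contradiction.
Both cases fail, so the formula is unsatisfiable.

No satisfying assignment exists.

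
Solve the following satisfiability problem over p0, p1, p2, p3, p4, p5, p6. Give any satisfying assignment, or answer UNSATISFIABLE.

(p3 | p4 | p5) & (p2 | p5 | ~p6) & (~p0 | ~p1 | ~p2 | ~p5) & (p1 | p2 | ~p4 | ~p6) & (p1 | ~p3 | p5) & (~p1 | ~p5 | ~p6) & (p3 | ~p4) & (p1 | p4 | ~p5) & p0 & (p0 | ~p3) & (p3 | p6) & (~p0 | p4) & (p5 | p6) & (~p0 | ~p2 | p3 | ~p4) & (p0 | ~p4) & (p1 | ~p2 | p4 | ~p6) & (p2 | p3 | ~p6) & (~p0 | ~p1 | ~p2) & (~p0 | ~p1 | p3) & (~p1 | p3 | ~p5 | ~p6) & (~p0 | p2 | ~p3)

p0 = True, p1 = False, p2 = True, p3 = True, p4 = True, p5 = True, p6 = True

Unit clause (p0) forces p0 = True.
In (~p0 | p4) only p4 is left, so p4 = True.
In (p3 | ~p4) only p3 is left, so p3 = True.
In (~p0 | p2 | ~p3) only p2 is left, so p2 = True.
In (~p0 | ~p1 | ~p2) only ~p1 is left, so p1 = False.
In (p1 | ~p3 | p5) only p5 is left, so p5 = True.
Set p6 = True.
All clauses satisfied.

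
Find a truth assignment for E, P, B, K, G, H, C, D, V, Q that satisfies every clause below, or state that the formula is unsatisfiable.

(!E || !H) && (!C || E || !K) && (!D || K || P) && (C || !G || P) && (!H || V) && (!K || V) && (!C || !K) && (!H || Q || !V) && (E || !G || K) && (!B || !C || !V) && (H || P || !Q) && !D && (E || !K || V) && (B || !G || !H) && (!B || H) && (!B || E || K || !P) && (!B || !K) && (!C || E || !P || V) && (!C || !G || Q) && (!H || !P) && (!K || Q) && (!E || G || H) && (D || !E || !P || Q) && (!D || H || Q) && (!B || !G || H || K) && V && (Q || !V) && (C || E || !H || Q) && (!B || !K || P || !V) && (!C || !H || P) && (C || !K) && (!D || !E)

E=F, P=T, B=F, K=F, G=F, H=F, C=T, D=F, V=T, Q=T

Unit clause (!D) forces D = False.
Unit clause (V) forces V = True.
In (Q || !V) only Q is left, so Q = True.
Set E = False.
Set P = True.
  then (!H || !P) forces H = False.
  then (!B || H) forces B = False.
Try K = True:
  (!C || E || !K) forces C = False.
  clause (C || !K) is falsified — backtrack.
So K = False.
  then (E || !G || K) forces G = False.
Set C = True.
All clauses satisfied.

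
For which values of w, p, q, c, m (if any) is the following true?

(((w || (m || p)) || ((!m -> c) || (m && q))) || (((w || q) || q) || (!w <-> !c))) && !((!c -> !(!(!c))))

The conjunct !((!c -> !(!(!c)))) is unsatisfiable on its own:
  c=F: evaluates to False.
  c=T: evaluates to False.
So the whole conjunction is unsatisfiable.

UNSATISFIABLE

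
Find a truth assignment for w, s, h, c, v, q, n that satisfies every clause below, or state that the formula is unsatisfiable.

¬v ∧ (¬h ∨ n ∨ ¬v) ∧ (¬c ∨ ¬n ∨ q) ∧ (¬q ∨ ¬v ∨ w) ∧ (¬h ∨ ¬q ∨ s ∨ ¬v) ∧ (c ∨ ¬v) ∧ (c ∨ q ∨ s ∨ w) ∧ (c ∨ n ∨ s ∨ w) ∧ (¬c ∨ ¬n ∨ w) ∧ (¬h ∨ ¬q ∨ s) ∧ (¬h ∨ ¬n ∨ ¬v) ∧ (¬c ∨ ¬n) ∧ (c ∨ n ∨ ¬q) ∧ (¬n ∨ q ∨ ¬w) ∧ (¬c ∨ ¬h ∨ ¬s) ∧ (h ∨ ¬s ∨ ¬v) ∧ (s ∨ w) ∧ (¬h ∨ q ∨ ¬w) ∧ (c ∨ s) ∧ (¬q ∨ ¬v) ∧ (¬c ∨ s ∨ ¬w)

Unit clause (¬v) forces v = False.
Set w = True.
Set s = True.
Set h = False.
Set c = False.
Set q = False.
  then (¬n ∨ q ∨ ¬w) forces n = False.
All clauses satisfied.

w=T, s=T, h=F, c=F, v=F, q=F, n=F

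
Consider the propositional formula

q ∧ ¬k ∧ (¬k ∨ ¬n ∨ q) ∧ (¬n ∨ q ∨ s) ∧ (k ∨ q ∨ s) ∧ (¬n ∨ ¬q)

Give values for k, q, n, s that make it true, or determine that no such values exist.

k = False; q = True; n = False; s = True

Unit clause (q) forces q = True.
Unit clause (¬k) forces k = False.
In (¬n ∨ ¬q) only ¬n is left, so n = False.
Set s = True.
All clauses satisfied.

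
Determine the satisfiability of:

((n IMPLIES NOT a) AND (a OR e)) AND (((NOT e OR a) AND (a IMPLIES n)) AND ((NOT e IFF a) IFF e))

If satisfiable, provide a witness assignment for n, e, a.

Case a = True: the formula simplifies to NOT n AND (n AND (NOT e IFF e)).
  n = True: the conjunct NOT n is False.
  n = False: the conjunct n is False.
Case a = False: the formula simplifies to e AND (NOT e AND (e IFF e)).
  e = True: the conjunct NOT e is False.
  e = False: the conjunct e is False.
Both cases fail — unsatisfiable.

No satisfying assignment exists.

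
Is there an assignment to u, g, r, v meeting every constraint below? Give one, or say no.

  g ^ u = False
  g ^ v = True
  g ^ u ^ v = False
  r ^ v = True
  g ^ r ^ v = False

u = True; g = True; r = True; v = False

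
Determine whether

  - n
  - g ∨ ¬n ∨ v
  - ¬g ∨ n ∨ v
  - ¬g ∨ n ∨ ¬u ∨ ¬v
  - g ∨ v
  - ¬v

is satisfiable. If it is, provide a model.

Unit clause (n) forces n = True.
Unit clause (¬v) forces v = False.
In (g ∨ ¬n ∨ v) only g is left, so g = True.
Set u = True.
Check each clause:
  (n): n holds.
  (g ∨ ¬n ∨ v): g holds.
  (¬g ∨ n ∨ v): n holds.
  (¬g ∨ n ∨ ¬u ∨ ¬v): n holds.
  (g ∨ v): g holds.
  (¬v): ¬v holds.
All clauses satisfied.

g = True; v = False; n = True; u = True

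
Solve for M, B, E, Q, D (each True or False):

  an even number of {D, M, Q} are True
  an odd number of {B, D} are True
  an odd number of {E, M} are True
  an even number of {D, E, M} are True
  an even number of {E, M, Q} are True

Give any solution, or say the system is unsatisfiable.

M = False, B = False, E = True, Q = True, D = True

{D, M, Q}: 2 true → even ✓
{B, D}: 1 true → odd ✓
{E, M}: 1 true → odd ✓
{D, E, M}: 2 true → even ✓
{E, M, Q}: 2 true → even ✓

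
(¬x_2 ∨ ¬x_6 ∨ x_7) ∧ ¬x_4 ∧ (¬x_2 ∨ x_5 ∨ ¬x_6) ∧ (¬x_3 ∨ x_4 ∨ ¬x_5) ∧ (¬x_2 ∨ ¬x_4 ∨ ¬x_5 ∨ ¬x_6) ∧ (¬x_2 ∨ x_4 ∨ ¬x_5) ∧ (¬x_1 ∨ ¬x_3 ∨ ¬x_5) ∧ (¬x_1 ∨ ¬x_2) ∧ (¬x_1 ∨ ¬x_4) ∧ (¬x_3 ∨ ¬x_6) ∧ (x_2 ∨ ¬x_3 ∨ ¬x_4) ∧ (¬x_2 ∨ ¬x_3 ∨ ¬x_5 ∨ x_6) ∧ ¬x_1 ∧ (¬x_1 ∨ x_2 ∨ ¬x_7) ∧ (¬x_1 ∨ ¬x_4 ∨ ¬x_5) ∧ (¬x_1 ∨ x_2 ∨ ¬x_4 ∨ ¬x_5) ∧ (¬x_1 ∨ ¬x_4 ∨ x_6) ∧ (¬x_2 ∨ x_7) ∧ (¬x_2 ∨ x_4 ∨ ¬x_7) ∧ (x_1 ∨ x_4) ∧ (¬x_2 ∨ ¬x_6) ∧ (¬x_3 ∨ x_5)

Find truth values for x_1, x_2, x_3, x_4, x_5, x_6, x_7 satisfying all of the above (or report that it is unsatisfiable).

No satisfying assignment exists.

Case x_1 = True:
  Clause (¬x_1) is falsified — contradiction.
Case x_1 = False:
  (¬x_4) forces x_4 = False.
  Clause (x_1 ∨ x_4) is falsified — contradiction.
Both cases fail, so the formula is unsatisfiable.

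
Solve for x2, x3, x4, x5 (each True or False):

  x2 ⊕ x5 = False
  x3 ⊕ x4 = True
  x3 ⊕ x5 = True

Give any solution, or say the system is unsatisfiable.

x2 = False, x3 = True, x4 = False, x5 = False

x2 ⊕ x5 = F ⊕ F = False ✓
x3 ⊕ x4 = T ⊕ F = True ✓
x3 ⊕ x5 = T ⊕ F = True ✓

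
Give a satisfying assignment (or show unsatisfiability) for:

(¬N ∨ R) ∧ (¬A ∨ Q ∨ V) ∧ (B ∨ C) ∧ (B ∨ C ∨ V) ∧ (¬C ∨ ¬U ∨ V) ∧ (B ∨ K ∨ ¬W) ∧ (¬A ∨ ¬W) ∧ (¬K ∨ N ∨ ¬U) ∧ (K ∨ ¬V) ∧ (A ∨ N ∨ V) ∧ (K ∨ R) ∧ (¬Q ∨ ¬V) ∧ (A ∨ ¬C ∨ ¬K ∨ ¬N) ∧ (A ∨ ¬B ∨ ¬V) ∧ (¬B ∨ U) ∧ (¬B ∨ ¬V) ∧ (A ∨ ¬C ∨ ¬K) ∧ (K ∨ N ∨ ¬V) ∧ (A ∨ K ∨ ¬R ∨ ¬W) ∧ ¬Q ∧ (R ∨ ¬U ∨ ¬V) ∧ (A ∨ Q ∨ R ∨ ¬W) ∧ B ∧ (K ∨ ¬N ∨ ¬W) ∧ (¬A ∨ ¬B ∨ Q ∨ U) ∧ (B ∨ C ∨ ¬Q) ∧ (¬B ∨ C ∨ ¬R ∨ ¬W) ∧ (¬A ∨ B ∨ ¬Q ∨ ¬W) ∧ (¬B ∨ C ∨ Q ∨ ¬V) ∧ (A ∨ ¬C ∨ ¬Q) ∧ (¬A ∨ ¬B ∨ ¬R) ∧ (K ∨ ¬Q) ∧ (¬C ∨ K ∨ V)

A = False, U = True, Q = False, R = True, N = True, K = True, W = False, B = True, C = False, V = False

Unit clause (¬Q) forces Q = False.
Unit clause (B) forces B = True.
In (¬B ∨ U) only U is left, so U = True.
In (¬B ∨ ¬V) only ¬V is left, so V = False.
In (¬A ∨ Q ∨ V) only ¬A is left, so A = False.
In (¬C ∨ ¬U ∨ V) only ¬C is left, so C = False.
In (A ∨ N ∨ V) only N is left, so N = True.
In (¬N ∨ R) only R is left, so R = True.
In (¬B ∨ C ∨ ¬R ∨ ¬W) only ¬W is left, so W = False.
Set K = True.
All clauses satisfied.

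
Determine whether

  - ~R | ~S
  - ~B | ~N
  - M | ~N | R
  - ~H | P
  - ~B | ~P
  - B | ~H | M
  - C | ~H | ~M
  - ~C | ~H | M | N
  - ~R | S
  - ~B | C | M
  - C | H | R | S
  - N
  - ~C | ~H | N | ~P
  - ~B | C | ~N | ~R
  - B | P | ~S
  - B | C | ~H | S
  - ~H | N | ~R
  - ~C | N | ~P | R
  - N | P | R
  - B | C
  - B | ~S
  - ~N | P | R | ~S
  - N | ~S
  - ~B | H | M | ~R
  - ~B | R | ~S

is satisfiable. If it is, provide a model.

Unit clause (N) forces N = True.
In (~B | ~N) only ~B is left, so B = False.
In (B | C) only C is left, so C = True.
In (B | ~S) only ~S is left, so S = False.
In (~R | S) only ~R is left, so R = False.
In (M | ~N | R) only M is left, so M = True.
Set H = True.
  then (~H | P) forces P = True.
All clauses satisfied.

H = True, C = True, R = False, B = False, P = True, S = False, N = True, M = True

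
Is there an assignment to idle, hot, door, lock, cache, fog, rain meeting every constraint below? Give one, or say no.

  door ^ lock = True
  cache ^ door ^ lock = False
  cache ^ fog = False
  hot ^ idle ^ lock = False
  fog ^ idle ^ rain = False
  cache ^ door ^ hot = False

idle = False, hot = False, door = True, lock = False, cache = True, fog = True, rain = True

door ^ lock = T ^ F = True ✓
cache ^ door ^ lock = T ^ T ^ F = False ✓
cache ^ fog = T ^ T = False ✓
hot ^ idle ^ lock = F ^ F ^ F = False ✓
fog ^ idle ^ rain = T ^ F ^ T = False ✓
cache ^ door ^ hot = T ^ T ^ F = False ✓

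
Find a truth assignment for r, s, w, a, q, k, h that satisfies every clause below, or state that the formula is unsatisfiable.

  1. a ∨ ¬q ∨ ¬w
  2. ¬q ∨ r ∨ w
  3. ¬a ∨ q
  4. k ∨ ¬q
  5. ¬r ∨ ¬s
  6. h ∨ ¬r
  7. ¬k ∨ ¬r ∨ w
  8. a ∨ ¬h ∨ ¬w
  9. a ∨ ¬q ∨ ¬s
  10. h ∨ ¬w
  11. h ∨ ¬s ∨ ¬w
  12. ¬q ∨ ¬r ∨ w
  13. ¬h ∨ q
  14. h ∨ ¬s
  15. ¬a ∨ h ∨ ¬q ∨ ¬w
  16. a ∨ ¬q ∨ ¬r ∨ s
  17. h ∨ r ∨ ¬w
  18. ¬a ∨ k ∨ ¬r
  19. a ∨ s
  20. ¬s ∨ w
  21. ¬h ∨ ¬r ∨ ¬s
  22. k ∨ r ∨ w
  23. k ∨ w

Set r = False.
Set s = False.
  then (a ∨ s) forces a = True.
  then (¬a ∨ q) forces q = True.
  then (k ∨ ¬q) forces k = True.
  then (¬q ∨ r ∨ w) forces w = True.
  then (h ∨ ¬w) forces h = True.
All clauses satisfied.

r = False; s = False; w = True; a = True; q = True; k = True; h = True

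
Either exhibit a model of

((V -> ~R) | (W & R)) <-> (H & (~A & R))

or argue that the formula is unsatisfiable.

R = True, V = False, H = True, W = False, A = False

  ((V -> ~R) | (W & R)) <-> (H & (~A & R)) = True
    (V -> ~R) | (W & R) = True
      V -> ~R = True
        ~R = False
      W & R = False
    H & (~A & R) = True
      ~A & R = True
        ~A = True
The formula evaluates to True.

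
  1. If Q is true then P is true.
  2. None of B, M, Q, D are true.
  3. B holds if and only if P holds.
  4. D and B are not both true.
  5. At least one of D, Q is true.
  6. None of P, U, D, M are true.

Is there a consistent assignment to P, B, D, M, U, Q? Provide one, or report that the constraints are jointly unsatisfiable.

The formula is unsatisfiable.

Case B = True:
  Constraint (2) is violated (B=T) — contradiction.
Case B = False:
  (2) forces M = False.
  (2) forces Q = False.
  (2) forces D = False.
  Constraint (5) is violated (D=F, Q=F) — contradiction.
Both cases fail — unsatisfiable.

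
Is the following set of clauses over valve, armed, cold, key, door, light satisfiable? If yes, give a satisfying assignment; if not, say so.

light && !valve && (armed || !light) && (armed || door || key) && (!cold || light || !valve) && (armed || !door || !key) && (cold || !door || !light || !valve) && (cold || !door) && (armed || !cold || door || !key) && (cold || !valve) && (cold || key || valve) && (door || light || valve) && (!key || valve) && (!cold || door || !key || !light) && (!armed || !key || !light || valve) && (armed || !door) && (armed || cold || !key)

valve = False, armed = True, cold = True, key = False, door = True, light = True

Unit clause (light) forces light = True.
Unit clause (!valve) forces valve = False.
In (armed || !light) only armed is left, so armed = True.
In (!key || valve) only !key is left, so key = False.
In (cold || key || valve) only cold is left, so cold = True.
Set door = True.
All clauses satisfied.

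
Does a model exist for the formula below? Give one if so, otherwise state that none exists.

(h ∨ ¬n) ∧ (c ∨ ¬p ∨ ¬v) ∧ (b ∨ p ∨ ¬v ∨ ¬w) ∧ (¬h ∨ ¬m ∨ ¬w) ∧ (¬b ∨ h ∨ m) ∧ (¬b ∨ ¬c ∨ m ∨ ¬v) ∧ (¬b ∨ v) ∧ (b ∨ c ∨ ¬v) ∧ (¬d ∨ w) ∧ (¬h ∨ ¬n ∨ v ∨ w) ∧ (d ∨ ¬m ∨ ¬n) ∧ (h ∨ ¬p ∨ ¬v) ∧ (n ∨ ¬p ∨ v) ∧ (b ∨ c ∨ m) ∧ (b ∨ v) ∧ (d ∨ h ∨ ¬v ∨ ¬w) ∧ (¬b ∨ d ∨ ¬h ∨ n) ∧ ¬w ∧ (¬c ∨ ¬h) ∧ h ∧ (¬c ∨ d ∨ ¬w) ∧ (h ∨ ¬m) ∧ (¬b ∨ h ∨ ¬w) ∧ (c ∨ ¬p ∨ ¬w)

b = True, h = True, p = False, d = False, c = False, m = False, w = False, v = True, n = True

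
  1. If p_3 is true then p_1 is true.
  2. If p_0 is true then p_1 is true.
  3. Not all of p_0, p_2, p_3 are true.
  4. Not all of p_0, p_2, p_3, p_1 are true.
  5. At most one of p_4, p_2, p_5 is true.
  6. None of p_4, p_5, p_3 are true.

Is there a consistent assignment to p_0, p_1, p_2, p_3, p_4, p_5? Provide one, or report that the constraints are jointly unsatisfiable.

p_0=T, p_1=T, p_2=F, p_3=F, p_4=F, p_5=F

  (1) p_3=F ⇒ p_1: vacuous ✓
  (2) p_0=T ⇒ p_1: T ✓
  (3) {p_0, p_2, p_3}: 1/3 true — not all ✓
  (4) {p_0, p_2, p_3, p_1}: 2/4 true — not all ✓
  (5) {p_4, p_2, p_5}: 0 true — at most one ✓
  (6) {p_4, p_5, p_3}: 0 true — none ✓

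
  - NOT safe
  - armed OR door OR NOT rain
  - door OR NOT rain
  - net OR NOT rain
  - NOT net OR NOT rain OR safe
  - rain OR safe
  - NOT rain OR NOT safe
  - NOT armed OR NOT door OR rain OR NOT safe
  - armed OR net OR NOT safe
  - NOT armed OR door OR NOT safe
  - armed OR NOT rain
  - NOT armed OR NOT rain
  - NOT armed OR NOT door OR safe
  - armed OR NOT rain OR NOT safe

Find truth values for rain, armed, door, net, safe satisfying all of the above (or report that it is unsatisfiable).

No satisfying assignment exists.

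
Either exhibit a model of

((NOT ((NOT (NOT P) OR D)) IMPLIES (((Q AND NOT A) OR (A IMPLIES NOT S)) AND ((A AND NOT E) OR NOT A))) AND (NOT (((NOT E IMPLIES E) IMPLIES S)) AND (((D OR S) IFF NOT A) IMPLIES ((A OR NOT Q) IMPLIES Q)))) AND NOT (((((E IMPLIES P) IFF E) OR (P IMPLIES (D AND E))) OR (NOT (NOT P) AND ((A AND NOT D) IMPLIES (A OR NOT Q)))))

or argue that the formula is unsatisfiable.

Unsatisfiable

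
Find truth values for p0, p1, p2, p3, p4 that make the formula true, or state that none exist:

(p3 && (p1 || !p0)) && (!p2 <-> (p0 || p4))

p0=F, p1=F, p2=T, p3=T, p4=F

  p3 && (p1 || !p0) = True
    p1 || !p0 = True
      !p0 = True
  !p2 <-> (p0 || p4) = True
    !p2 = False
    p0 || p4 = False
Both conjuncts True, so the formula holds.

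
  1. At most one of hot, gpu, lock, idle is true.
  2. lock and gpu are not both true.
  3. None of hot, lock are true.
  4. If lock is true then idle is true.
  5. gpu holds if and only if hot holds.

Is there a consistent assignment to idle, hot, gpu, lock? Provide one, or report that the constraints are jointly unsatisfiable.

idle=F, hot=F, gpu=F, lock=F

  (1) {hot, gpu, lock, idle}: 0 true — at most one ✓
  (2) lock=F, gpu=F — not both ✓
  (3) {hot, lock}: 0 true — none ✓
  (4) lock=F ⇒ idle: vacuous ✓
  (5) gpu=F, hot=F — same ✓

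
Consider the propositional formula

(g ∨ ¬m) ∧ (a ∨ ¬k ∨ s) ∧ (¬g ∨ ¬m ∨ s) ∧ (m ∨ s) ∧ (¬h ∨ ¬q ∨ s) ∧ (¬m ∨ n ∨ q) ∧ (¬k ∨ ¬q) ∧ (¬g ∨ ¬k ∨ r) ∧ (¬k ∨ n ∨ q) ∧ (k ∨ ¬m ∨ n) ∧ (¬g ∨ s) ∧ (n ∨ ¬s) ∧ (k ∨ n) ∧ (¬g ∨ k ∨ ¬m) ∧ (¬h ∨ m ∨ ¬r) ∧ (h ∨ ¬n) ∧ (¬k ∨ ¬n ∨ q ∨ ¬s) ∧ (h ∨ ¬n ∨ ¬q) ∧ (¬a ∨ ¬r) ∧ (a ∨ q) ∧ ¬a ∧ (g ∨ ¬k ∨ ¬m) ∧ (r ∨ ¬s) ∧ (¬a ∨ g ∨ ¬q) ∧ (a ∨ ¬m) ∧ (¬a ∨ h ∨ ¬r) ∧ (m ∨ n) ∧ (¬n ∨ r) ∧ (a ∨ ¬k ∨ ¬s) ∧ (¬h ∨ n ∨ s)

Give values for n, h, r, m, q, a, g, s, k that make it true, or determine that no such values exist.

No satisfying assignment exists.

Case a = True:
  Clause (¬a) is falsified — contradiction.
Case a = False:
  (a ∨ q) forces q = True.
  (¬k ∨ ¬q) forces k = False.
  (k ∨ n) forces n = True.
  (h ∨ ¬n) forces h = True.
  (¬h ∨ ¬q ∨ s) forces s = True.
  (r ∨ ¬s) forces r = True.
  (¬h ∨ m ∨ ¬r) forces m = True.
  Clause (a ∨ ¬m) is falsified — contradiction.
Both cases fail, so the formula is unsatisfiable.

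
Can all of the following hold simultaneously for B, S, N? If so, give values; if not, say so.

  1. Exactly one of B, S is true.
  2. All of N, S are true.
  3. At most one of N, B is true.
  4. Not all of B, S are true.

B = False; S = True; N = True

  (1) {B, S}: 1 true — exactly one ✓
  (2) {N, S}: all 2 true ✓
  (3) {N, B}: 1 true — at most one ✓
  (4) {B, S}: 1/2 true — not all ✓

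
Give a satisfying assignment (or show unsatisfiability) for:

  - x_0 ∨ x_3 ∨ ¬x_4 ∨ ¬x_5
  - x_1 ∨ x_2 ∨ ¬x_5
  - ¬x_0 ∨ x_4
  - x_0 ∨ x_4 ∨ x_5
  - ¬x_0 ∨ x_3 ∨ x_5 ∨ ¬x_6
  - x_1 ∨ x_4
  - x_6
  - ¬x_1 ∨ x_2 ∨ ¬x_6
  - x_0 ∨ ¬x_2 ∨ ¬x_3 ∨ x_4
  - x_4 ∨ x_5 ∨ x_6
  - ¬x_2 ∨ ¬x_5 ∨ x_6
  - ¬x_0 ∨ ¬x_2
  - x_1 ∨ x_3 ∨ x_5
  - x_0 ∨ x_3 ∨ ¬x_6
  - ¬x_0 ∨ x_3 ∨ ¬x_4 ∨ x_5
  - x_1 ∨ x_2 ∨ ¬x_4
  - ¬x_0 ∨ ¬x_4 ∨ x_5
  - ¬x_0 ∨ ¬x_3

x_0=F, x_1=F, x_2=T, x_3=T, x_4=T, x_5=T, x_6=T

Unit clause (x_6) forces x_6 = True.
Try x_0 = True:
  (¬x_0 ∨ x_4) forces x_4 = True.
  (¬x_0 ∨ ¬x_2) forces x_2 = False.
  (¬x_1 ∨ x_2 ∨ ¬x_6) forces x_1 = False.
  clause (x_1 ∨ x_2 ∨ ¬x_4) is falsified — backtrack.
So x_0 = False.
  then (x_0 ∨ x_3 ∨ ¬x_6) forces x_3 = True.
Set x_1 = False.
  then (x_1 ∨ x_4) forces x_4 = True.
  then (x_1 ∨ x_2 ∨ ¬x_4) forces x_2 = True.
Set x_5 = True.
All clauses satisfied.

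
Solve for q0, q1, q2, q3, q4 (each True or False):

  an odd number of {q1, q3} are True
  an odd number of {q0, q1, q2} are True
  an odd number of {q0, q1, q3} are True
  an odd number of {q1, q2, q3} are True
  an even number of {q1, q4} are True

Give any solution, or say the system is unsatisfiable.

q0=F, q1=T, q2=F, q3=F, q4=T

{q1, q3}: 1 true → odd ✓
{q0, q1, q2}: 1 true → odd ✓
{q0, q1, q3}: 1 true → odd ✓
{q1, q2, q3}: 1 true → odd ✓
{q1, q4}: 2 true → even ✓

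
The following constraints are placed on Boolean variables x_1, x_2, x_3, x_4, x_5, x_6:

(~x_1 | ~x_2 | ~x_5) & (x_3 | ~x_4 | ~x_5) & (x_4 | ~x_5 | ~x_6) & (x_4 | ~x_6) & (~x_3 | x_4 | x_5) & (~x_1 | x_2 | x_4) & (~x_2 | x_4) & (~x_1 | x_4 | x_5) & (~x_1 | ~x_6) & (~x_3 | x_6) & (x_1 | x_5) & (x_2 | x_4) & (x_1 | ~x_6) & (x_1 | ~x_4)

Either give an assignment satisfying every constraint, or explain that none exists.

x_1: True; x_2: True; x_3: False; x_4: True; x_5: False; x_6: False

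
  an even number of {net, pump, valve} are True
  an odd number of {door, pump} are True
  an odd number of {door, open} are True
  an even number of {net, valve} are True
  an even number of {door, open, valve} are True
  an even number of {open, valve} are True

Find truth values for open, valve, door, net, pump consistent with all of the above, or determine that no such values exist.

The formula is unsatisfiable.

Adding constraints 1, 2, 4, 5, 6 mod 2: every variable appears an even number of times on the left, so the left side is 0.
But the right sides sum to 1 (mod 2). 0 ≠ 1 — the system is inconsistent.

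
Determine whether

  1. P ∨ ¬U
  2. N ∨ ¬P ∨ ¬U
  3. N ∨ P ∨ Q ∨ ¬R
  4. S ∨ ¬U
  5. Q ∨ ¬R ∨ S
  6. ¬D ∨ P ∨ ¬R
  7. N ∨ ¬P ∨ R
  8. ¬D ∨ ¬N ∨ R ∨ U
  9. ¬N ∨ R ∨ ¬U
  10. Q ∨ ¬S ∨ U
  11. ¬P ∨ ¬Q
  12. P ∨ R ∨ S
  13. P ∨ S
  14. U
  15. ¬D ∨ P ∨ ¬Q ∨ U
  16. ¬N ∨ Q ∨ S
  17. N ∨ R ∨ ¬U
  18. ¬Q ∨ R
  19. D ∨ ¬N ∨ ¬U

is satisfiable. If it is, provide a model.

Unit clause (U) forces U = True.
In (P ∨ ¬U) only P is left, so P = True.
In (N ∨ ¬P ∨ ¬U) only N is left, so N = True.
In (S ∨ ¬U) only S is left, so S = True.
In (¬N ∨ R ∨ ¬U) only R is left, so R = True.
In (¬P ∨ ¬Q) only ¬Q is left, so Q = False.
In (D ∨ ¬N ∨ ¬U) only D is left, so D = True.
All clauses satisfied.

R = True, S = True, U = True, D = True, P = True, Q = False, N = True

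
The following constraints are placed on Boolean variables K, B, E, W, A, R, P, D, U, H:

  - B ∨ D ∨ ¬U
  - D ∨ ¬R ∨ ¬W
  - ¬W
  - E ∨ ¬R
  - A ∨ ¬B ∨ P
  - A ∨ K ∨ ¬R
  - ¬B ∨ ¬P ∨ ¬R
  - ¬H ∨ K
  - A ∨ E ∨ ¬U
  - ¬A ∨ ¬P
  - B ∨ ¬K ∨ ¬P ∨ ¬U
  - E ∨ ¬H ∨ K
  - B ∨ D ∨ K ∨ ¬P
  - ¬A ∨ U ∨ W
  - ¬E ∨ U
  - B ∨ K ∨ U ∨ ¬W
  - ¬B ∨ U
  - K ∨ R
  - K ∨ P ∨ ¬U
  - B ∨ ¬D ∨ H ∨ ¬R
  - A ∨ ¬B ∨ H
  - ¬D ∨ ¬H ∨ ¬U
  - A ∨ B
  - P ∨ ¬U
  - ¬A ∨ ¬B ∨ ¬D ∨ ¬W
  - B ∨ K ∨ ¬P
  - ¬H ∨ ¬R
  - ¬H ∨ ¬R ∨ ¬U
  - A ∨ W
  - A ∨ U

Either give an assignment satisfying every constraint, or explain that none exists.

No satisfying assignment exists.

Case W = True:
  Clause (¬W) is falsified — contradiction.
Case W = False:
  (A ∨ W) forces A = True.
  (¬A ∨ ¬P) forces P = False.
  (¬A ∨ U ∨ W) forces U = True.
  Clause (P ∨ ¬U) is falsified — contradiction.
Both cases fail, so the formula is unsatisfiable.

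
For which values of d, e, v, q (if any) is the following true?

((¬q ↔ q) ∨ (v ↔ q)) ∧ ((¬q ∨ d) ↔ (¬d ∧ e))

d = False, e = True, v = False, q = False

  (¬q ↔ q) ∨ (v ↔ q) = True
    ¬q ↔ q = False
      ¬q = True
    v ↔ q = True
  (¬q ∨ d) ↔ (¬d ∧ e) = True
    ¬q ∨ d = True
      ¬q = True
    ¬d ∧ e = True
      ¬d = True
Both conjuncts True, so the formula holds.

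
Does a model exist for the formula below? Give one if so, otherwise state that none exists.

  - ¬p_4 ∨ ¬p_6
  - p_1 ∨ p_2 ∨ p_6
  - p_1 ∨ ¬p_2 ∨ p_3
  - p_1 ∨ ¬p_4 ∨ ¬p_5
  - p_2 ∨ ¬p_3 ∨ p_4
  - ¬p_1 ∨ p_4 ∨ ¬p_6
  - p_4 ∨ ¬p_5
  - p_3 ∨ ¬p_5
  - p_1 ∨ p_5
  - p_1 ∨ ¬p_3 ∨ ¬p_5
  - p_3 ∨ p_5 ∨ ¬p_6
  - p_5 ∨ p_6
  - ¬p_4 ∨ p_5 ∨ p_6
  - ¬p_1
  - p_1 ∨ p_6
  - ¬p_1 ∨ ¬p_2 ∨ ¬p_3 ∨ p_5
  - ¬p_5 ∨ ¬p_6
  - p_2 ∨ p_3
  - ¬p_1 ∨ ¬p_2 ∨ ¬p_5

The formula is unsatisfiable.

Case p_1 = True:
  Clause (¬p_1) is falsified — contradiction.
Case p_1 = False:
  (p_1 ∨ p_5) forces p_5 = True.
  (p_1 ∨ ¬p_4 ∨ ¬p_5) forces p_4 = False.
  Clause (p_4 ∨ ¬p_5) is falsified — contradiction.
Both cases fail, so the formula is unsatisfiable.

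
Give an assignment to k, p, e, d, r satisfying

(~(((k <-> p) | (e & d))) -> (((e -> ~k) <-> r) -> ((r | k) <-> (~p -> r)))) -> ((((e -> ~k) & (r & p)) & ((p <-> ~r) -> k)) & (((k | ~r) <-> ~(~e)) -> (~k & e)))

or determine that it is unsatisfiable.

k = False, p = True, e = True, d = True, r = True

  (~(((k <-> p) | (e & d))) -> (((e -> ~k) <-> r) -> ((r | k) <-> (~p -> r)))) -> ((((e -> ~k) & (r & p)) & ((p <-> ~r) -> k)) & (((k | ~r) <-> ~(~e)) -> (~k & e))) = True
    ~(((k <-> p) | (e & d))) -> (((e -> ~k) <-> r) -> ((r | k) <-> (~p -> r))) = True
      ~(((k <-> p) | (e & d))) = False
        (k <-> p) | (e & d) = True
          k <-> p = False
          e & d = True
      ((e -> ~k) <-> r) -> ((r | k) <-> (~p -> r)) = True
        (e -> ~k) <-> r = True
          e -> ~k = True
            ~k = True
        (r | k) <-> (~p -> r) = True
          r | k = True
          ~p -> r = True
            ~p = False
    (((e -> ~k) & (r & p)) & ((p <-> ~r) -> k)) & (((k | ~r) <-> ~(~e)) -> (~k & e)) = True
      ((e -> ~k) & (r & p)) & ((p <-> ~r) -> k) = True
        (e -> ~k) & (r & p) = True
          e -> ~k = True
            ~k = True
          r & p = True
        (p <-> ~r) -> k = True
          p <-> ~r = False
            ~r = False
      ((k | ~r) <-> ~(~e)) -> (~k & e) = True
        (k | ~r) <-> ~(~e) = False
          k | ~r = False
            ~r = False
          ~(~e) = True
            ~e = False
        ~k & e = True
          ~k = True
The formula evaluates to True.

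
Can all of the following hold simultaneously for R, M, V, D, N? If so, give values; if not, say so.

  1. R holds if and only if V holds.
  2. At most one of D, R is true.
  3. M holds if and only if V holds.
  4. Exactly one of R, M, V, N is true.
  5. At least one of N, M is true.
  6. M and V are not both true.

R: False, M: False, V: False, D: True, N: True

  (1) R=F, V=F — same ✓
  (2) {D, R}: 1 true — at most one ✓
  (3) M=F, V=F — same ✓
  (4) {R, M, V, N}: 1 true — exactly one ✓
  (5) {N, M}: 1 true — at least one ✓
  (6) M=F, V=F — not both ✓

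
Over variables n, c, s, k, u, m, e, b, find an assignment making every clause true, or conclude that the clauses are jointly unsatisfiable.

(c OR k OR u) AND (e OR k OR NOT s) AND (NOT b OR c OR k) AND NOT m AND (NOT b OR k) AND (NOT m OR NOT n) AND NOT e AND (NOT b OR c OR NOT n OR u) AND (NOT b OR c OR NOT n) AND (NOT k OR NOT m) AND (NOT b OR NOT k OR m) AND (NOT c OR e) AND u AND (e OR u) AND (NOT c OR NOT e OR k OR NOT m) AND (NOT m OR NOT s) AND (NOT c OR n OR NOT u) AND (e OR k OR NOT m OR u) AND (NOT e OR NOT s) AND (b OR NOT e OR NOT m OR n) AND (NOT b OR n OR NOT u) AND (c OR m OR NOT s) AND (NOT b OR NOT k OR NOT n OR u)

n: True, c: False, s: False, k: True, u: True, m: False, e: False, b: False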